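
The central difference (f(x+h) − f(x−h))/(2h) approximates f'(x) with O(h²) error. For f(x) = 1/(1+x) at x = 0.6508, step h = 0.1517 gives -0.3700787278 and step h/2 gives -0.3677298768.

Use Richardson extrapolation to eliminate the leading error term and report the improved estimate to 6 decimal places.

Method order is 2; weight 2^2 = 4.
4·(-0.3677298768) = -1.4709195072; subtract (-0.3700787278) → -1.1008407794
Extrapolated: (-1.1008407794) / 3 = -0.3669469265
Gap between inputs: 2.349e-03; correction applied: +0.0007829503.

-0.366947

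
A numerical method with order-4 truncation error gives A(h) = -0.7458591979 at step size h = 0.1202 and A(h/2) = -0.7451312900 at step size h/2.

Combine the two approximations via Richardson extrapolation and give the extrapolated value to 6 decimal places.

-0.745083

Method order is 4; weight 2^4 = 16.
16*(-0.7451312900) − (-0.7458591979) = -11.1762414421
(-11.1762414421) ÷ 15 = -0.7450827628
Correction |R − A(h/2)| = 4.853e-05; gap |A(h/2) − A(h)| = 7.279e-04.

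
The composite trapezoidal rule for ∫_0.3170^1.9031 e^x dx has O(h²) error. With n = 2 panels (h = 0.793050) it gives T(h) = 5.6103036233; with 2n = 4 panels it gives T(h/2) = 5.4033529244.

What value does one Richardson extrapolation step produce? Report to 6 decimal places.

5.334369

Order 2 gives 2^r = 4 and 2^r − 1 = 3.
Difference of the inputs: 5.4033529244 − 5.6103036233 = -0.2069506989
Divide by 2^2 − 1 = 3: (-0.2069506989)/3 = -0.0689835663
R = A(h/2) + (A(h/2) − A(h))/3 = 5.4033529244 − 0.0689835663 = 5.3343693581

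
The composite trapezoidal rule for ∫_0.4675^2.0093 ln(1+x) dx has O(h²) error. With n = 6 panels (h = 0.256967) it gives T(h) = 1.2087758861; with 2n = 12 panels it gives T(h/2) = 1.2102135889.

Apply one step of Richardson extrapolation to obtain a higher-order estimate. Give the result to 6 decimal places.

Order 2 gives 2^r = 4 and 2^r − 1 = 3.
4·1.2102135889 = 4.8408543556; 4.8408543556 − 1.2087758861 = 3.6320784695
(4·1.2102135889 − 1.2087758861)/(4 − 1) = 1.2106928232

1.210693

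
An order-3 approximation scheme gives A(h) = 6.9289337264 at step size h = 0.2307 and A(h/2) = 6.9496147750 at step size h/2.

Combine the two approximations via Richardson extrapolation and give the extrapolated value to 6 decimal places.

Leading term ∝ h^3; use weight 8 = 2^3.
Difference of the inputs: 6.9496147750 − 6.9289337264 = 0.0206810486
Correction (A(h/2) − A(h))/(8 − 1) = 0.0206810486/7 = 0.0029544355
R = A(h/2) + (A(h/2) − A(h))/7 = 6.9496147750 + 0.0029544355 = 6.9525692105

6.952569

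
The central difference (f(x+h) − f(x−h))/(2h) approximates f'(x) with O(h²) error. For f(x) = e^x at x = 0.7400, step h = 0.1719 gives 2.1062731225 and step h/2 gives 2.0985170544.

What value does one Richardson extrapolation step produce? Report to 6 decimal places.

Method order is 2; weight 2^2 = 4.
Top: 4(2.0985170544) − (2.1062731225) = 6.2877950951
(4 × 2.0985170544 − 2.1062731225)/(4 − 1) = 2.0959316984

2.095932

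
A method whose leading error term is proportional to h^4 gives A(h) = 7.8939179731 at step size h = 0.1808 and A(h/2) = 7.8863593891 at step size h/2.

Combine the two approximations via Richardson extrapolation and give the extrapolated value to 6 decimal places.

7.885855

Order 4 gives 2^r = 16 and 2^r − 1 = 15.
16×7.8863593891 = 126.1817502256; 126.1817502256 − 7.8939179731 = 118.2878322525
(16×7.8863593891 − 7.8939179731)/(16 − 1) = 7.8858554835
Shift from A(h/2): −0.0005039056.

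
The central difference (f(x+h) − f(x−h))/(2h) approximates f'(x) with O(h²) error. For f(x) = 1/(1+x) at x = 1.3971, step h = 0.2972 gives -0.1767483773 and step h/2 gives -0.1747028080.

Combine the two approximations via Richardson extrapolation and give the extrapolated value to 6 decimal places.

-0.174021

r = 2: numerator weight 4, denominator 3.
4×(-0.1747028080) = -0.6988112320; (-0.6988112320) − (-0.1767483773) = -0.5220628547
Divide by 2^2 − 1 = 3.
Extrapolated: (-0.5220628547) / 3 = -0.1740209516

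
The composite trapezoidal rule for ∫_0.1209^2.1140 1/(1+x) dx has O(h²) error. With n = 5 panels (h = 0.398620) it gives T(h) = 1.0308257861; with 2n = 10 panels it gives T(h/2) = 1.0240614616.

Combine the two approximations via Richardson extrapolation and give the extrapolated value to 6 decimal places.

Leading term ∝ h^2; use weight 4 = 2^2.
4×1.0240614616 − 1.0308257861 = 3.0654200603
R = 3.0654200603/3 = 1.0218066868
Gap between inputs: 6.764e-03; correction applied: −0.0022547748.

1.021807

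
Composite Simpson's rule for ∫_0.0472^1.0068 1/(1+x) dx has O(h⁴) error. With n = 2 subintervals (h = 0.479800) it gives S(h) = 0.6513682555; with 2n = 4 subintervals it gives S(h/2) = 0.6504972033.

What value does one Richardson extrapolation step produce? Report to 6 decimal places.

0.650439

With r = 4 the leading error scales as h^4, so the weight is 2^4 = 16.
2^4·A(h/2) = 10.4079552528; minus A(h) gives 9.7565869973.
Divide by 2^4 − 1 = 15.
9.7565869973 ÷ 15 = 0.6504391332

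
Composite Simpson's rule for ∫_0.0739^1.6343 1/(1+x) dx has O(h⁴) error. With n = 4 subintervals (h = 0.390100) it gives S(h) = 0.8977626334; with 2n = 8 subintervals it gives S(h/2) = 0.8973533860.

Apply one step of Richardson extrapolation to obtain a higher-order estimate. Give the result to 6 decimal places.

0.897326

With r = 4 the leading error scales as h^4, so the weight is 2^4 = 16.
16*0.8973533860 = 14.3576541760; 14.3576541760 − 0.8977626334 = 13.4598915426
Denominator 16 − 1 = 15.
R = 13.4598915426/15 = 0.8973261028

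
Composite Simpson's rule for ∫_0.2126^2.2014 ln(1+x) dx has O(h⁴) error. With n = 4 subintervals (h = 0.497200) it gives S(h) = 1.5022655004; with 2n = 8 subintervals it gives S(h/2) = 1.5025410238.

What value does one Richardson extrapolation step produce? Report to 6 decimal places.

Order 4 gives 2^r = 16 and 2^r − 1 = 15.
16 × 1.5025410238 − 1.5022655004 = 22.5383908804
Extrapolated: 22.5383908804 / 15 = 1.5025593920

1.502559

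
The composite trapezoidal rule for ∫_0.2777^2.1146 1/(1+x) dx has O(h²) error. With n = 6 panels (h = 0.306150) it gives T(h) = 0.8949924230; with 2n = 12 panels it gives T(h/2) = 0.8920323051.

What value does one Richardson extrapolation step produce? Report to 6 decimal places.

0.891046

With r = 2 the leading error scales as h^2, so the weight is 2^2 = 4.
Top: 4(0.8920323051) − (0.8949924230) = 2.6731367974
Divide by 2^2 − 1 = 3.
2.6731367974 ÷ 3 = 0.8910455991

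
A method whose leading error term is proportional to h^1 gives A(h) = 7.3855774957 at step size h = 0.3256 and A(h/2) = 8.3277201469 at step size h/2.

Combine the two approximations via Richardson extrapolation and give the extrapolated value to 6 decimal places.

Order 1 gives 2^r = 2 and 2^r − 1 = 1.
Weighted: 16.6554402938 − 7.3855774957 = 9.2698627981
Divide by 2^1 − 1 = 1.
Extrapolated: 9.2698627981 / 1 = 9.2698627981
Shift from A(h/2): +0.9421426512.

9.269863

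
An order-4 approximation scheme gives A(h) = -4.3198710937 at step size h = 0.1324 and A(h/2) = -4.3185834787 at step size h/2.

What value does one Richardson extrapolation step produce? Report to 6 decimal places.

-4.318498

Order 4 gives 2^r = 16 and 2^r − 1 = 15.
A(h/2) − A(h) = -4.3185834787 − (-4.3198710937) = 0.0012876150
Divide by 2^4 − 1 = 15: 0.0012876150/15 = 0.0000858410
R = A(h/2) + (A(h/2) − A(h))/15 = -4.3185834787 + 0.0000858410 = -4.3184976377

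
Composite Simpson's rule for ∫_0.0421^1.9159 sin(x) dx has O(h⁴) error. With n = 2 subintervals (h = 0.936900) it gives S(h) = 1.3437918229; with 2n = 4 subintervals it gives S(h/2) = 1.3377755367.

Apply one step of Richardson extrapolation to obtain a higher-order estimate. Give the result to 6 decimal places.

1.337374

Error is O(h^4); halving h shrinks it by 2^4 = 16.
Difference of the inputs: 1.3377755367 − 1.3437918229 = -0.0060162862
Divide by 2^4 − 1 = 15: (-0.0060162862)/15 = -0.0004010857
R = 1.3377755367 − 0.0004010857 = 1.3373744510
Correction |R − A(h/2)| = 4.011e-04; gap |A(h/2) − A(h)| = 6.016e-03.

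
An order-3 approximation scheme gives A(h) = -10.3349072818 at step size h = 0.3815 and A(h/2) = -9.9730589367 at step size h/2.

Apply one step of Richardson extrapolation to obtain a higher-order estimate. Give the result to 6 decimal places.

-9.921366

r = 3: numerator weight 8, denominator 7.
Numerator 8 × A(h/2) − A(h) = 8 × (-9.9730589367) − (-10.3349072818) = -69.4495642118
Divide by 2^3 − 1 = 7.
(-69.4495642118) ÷ 7 = -9.9213663160
Gap between inputs: 3.618e-01; correction applied: +0.0516926207.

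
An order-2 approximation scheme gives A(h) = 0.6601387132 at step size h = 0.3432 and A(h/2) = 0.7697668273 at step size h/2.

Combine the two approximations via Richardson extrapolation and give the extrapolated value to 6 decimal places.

With r = 2 the leading error scales as h^2, so the weight is 2^2 = 4.
Numerator 4*A(h/2) − A(h) = 4*0.7697668273 − 0.6601387132 = 2.4189285960
Extrapolated: 2.4189285960 / 3 = 0.8063095320

0.806310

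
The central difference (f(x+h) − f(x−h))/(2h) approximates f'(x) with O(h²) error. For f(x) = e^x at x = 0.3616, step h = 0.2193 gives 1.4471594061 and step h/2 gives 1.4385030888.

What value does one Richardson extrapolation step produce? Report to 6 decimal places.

Order 2 gives 2^r = 4 and 2^r − 1 = 3.
Top: 4(1.4385030888) − (1.4471594061) = 4.3068529491
Denominator 4 − 1 = 3.
Extrapolated: 4.3068529491 / 3 = 1.4356176497

1.435618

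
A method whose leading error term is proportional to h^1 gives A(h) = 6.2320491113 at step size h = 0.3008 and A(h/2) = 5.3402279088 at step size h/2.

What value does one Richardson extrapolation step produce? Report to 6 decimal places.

4.448407

With r = 1 the leading error scales as h^1, so the weight is 2^1 = 2.
Top: 2(5.3402279088) − (6.2320491113) = 4.4484067063
Denominator 2 − 1 = 1.
So the Richardson estimate is 4.4484067063.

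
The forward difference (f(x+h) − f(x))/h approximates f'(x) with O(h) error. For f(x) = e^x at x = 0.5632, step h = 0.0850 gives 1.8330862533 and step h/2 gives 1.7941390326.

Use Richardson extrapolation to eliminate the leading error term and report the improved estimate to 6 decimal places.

1.755192

Leading term ∝ h^1; use weight 2 = 2^1.
Numerator 2·A(h/2) − A(h) = 2·1.7941390326 − 1.8330862533 = 1.7551918119
Extrapolated: 1.7551918119 / 1 = 1.7551918119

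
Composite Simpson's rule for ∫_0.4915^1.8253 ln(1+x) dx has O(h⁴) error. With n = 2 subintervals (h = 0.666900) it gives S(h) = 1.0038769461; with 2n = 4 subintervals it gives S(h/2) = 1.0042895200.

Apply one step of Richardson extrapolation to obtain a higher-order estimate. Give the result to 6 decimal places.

The method has order 4: 2^4 = 16.
2^4*A(h/2) = 16.0686323200; minus A(h) gives 15.0647553739.
Divide by 2^4 − 1 = 15.
Extrapolated: 15.0647553739 / 15 = 1.0043170249

1.004317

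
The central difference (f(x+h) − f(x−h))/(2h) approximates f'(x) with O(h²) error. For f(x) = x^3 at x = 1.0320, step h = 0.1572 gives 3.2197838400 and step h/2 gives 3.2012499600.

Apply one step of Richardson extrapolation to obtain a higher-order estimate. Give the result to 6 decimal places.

3.195072

Error is O(h^2); halving h shrinks it by 2^2 = 4.
Weighted: 12.8049998400 − 3.2197838400 = 9.5852160000
(4*3.2012499600 − 3.2197838400)/(4 − 1) = 3.1950720000
Shift from A(h/2): −0.0061779600.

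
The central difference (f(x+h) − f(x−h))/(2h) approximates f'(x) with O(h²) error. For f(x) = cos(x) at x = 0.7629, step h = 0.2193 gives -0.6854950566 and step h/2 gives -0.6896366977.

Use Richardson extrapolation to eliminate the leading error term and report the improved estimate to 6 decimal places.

-0.691017

The method has order 2: 2^2 = 4.
4·(-0.6896366977) = -2.7585467908; (-2.7585467908) − (-0.6854950566) = -2.0730517342
(4·(-0.6896366977) − (-0.6854950566))/(4 − 1) = -0.6910172447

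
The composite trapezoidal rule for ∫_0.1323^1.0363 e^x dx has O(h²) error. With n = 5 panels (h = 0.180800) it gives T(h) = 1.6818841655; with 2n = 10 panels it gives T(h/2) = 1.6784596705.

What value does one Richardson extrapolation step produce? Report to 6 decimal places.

1.677318

The method has order 2: 2^2 = 4.
4·1.6784596705 = 6.7138386820; 6.7138386820 − 1.6818841655 = 5.0319545165
Denominator 4 − 1 = 3.
R = 5.0319545165/3 = 1.6773181722
Gap between inputs: 3.424e-03; correction applied: −0.0011414983.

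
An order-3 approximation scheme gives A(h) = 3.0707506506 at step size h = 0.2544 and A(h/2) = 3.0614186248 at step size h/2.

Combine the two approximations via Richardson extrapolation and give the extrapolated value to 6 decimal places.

Leading term ∝ h^3; use weight 8 = 2^3.
8·3.0614186248 − 3.0707506506 = 21.4205983478
(8·3.0614186248 − 3.0707506506)/(8 − 1) = 3.0600854783
Shift from A(h/2): −0.0013331465.

3.060085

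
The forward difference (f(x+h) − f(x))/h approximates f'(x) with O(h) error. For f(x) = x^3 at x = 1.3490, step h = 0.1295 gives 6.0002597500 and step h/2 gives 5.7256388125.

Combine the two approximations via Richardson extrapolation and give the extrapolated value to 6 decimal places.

5.451018

Leading term ∝ h^1; use weight 2 = 2^1.
A(h/2) − A(h) = 5.7256388125 − 6.0002597500 = -0.2746209375
Divide by 2^1 − 1 = 1: (-0.2746209375)/1 = -0.2746209375
R = 5.7256388125 − 0.2746209375 = 5.4510178750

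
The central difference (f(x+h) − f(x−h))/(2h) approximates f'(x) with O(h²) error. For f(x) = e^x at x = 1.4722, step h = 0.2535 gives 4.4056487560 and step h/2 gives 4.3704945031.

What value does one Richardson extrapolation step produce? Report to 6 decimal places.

With r = 2 the leading error scales as h^2, so the weight is 2^2 = 4.
Difference of the inputs: 4.3704945031 − 4.4056487560 = -0.0351542529
Correction (A(h/2) − A(h))/(4 − 1) = (-0.0351542529)/3 = -0.0117180843
R = 4.3704945031 − 0.0117180843 = 4.3587764188

4.358776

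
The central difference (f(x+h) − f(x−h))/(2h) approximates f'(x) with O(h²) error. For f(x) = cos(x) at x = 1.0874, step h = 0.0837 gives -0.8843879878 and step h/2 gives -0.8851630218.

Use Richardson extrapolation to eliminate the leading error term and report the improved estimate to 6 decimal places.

With r = 2 the leading error scales as h^2, so the weight is 2^2 = 4.
4 × (-0.8851630218) − (-0.8843879878) = -2.6562640994
(-2.6562640994) ÷ 3 = -0.8854213665

-0.885421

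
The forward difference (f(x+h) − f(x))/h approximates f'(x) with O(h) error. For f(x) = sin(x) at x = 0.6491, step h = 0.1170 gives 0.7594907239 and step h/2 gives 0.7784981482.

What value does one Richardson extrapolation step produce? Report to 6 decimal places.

0.797506

r = 1, so 2^r = 2.
2 × 0.7784981482 = 1.5569962964; subtract 0.7594907239 → 0.7975055725
R = 0.7975055725/1 = 0.7975055725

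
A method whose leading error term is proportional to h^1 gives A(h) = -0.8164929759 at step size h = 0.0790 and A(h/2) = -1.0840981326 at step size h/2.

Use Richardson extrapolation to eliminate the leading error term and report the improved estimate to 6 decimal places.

-1.351703

r = 1: numerator weight 2, denominator 1.
2^1 × A(h/2) = -2.1681962652; minus A(h) gives -1.3517032893.
(-1.3517032893) ÷ 1 = -1.3517032893
Shift from A(h/2): −0.2676051567.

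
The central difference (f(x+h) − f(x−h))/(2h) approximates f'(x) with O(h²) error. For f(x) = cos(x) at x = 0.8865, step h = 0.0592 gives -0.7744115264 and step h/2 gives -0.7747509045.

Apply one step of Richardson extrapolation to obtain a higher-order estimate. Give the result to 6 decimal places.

-0.774864

The method has order 2: 2^2 = 4.
4 × (-0.7747509045) − (-0.7744115264) = -2.3245920916
(-2.3245920916) ÷ 3 = -0.7748640305
Correction |R − A(h/2)| = 1.131e-04; gap |A(h/2) − A(h)| = 3.394e-04.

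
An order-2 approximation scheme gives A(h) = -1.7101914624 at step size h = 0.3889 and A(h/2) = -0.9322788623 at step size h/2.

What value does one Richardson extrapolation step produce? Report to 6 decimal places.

-0.672975

Order 2 gives 2^r = 4 and 2^r − 1 = 3.
2^2*A(h/2) = -3.7291154492; minus A(h) gives -2.0189239868.
(4*(-0.9322788623) − (-1.7101914624))/(4 − 1) = -0.6729746623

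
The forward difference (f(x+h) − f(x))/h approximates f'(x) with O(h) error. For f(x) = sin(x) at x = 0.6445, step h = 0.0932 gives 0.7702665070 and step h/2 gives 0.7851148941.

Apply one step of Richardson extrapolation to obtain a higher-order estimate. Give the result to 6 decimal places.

The method has order 1: 2^1 = 2.
2^1·A(h/2) = 1.5702297882; minus A(h) gives 0.7999632812.
(2·0.7851148941 − 0.7702665070)/(2 − 1) = 0.7999632812
Gap between inputs: 1.485e-02; correction applied: +0.0148483871.

0.799963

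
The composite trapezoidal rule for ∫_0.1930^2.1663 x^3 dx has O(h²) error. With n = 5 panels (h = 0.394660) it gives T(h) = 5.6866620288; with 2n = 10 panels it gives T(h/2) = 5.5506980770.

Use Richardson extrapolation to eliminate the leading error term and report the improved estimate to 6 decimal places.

Error is O(h^2); halving h shrinks it by 2^2 = 4.
Top: 4(5.5506980770) − (5.6866620288) = 16.5161302792
(4·5.5506980770 − 5.6866620288)/(4 − 1) = 5.5053767597

5.505377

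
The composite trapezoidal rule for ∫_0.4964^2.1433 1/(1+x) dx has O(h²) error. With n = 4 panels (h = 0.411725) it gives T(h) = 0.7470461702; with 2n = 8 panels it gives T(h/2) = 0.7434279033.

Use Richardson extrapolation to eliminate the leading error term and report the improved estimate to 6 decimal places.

0.742222

Order 2 gives 2^r = 4 and 2^r − 1 = 3.
4*0.7434279033 = 2.9737116132; 2.9737116132 − 0.7470461702 = 2.2266654430
Divide by 2^2 − 1 = 3.
So the Richardson estimate is 0.7422218143.
Gap between inputs: 3.618e-03; correction applied: −0.0012060890.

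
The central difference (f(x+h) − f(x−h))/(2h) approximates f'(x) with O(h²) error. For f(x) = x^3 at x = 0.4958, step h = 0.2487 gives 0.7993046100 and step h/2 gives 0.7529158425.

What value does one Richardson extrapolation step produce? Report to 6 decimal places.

The method has order 2: 2^2 = 4.
2^2×A(h/2) = 3.0116633700; minus A(h) gives 2.2123587600.
Denominator 4 − 1 = 3.
(4×0.7529158425 − 0.7993046100)/(4 − 1) = 0.7374529200

0.737453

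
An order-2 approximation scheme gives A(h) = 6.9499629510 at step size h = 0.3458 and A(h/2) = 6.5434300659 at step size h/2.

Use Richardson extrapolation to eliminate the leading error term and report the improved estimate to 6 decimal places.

Leading term ∝ h^2; use weight 4 = 2^2.
Weighted: 26.1737202636 − 6.9499629510 = 19.2237573126
R = 19.2237573126/3 = 6.4079191042
Shift from A(h/2): −0.1355109617.

6.407919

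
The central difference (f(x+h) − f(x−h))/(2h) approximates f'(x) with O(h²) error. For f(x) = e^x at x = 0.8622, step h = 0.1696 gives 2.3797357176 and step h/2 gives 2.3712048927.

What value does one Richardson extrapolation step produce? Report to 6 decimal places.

2.368361

r = 2, so 2^r = 4.
Weighted: 9.4848195708 − 2.3797357176 = 7.1050838532
Divide by 2^2 − 1 = 3.
Result: 2.3683612844
Correction |R − A(h/2)| = 2.844e-03; gap |A(h/2) − A(h)| = 8.531e-03.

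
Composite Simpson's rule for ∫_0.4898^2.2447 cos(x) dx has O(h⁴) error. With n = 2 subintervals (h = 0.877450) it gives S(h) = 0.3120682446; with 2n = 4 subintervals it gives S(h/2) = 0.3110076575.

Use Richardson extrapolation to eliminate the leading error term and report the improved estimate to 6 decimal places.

r = 4: numerator weight 16, denominator 15.
2^4·A(h/2) = 4.9761225200; minus A(h) gives 4.6640542754.
R = 4.6640542754/15 = 0.3109369517
Correction |R − A(h/2)| = 7.071e-05; gap |A(h/2) − A(h)| = 1.061e-03.

0.310937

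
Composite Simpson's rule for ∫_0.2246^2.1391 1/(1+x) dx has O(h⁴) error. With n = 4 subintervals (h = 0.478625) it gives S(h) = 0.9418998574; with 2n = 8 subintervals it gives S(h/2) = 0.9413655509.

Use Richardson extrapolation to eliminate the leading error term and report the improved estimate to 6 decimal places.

0.941330

r = 4, so 2^r = 16.
16 × 0.9413655509 = 15.0618488144; subtract 0.9418998574 → 14.1199489570
Denominator 16 − 1 = 15.
Extrapolated: 14.1199489570 / 15 = 0.9413299305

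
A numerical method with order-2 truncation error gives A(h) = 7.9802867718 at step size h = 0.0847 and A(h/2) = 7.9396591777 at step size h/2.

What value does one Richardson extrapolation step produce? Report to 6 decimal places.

7.926117

Leading term ∝ h^2; use weight 4 = 2^2.
4×7.9396591777 − 7.9802867718 = 23.7783499390
(4×7.9396591777 − 7.9802867718)/(4 − 1) = 7.9261166463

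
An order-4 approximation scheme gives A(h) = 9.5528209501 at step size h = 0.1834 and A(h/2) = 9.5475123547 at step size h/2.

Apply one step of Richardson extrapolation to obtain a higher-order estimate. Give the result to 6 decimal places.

Leading term ∝ h^4; use weight 16 = 2^4.
Numerator 16×A(h/2) − A(h) = 16×9.5475123547 − 9.5528209501 = 143.2073767251
Divide by 2^4 − 1 = 15.
(16×9.5475123547 − 9.5528209501)/(16 − 1) = 9.5471584483

9.547158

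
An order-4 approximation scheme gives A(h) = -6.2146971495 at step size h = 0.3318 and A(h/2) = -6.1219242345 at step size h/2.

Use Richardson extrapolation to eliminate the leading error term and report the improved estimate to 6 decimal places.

-6.115739

Order 4 gives 2^r = 16 and 2^r − 1 = 15.
2^4·A(h/2) = -97.9507877520; minus A(h) gives -91.7360906025.
Extrapolated: (-91.7360906025) / 15 = -6.1157393735
Gap between inputs: 9.277e-02; correction applied: +0.0061848610.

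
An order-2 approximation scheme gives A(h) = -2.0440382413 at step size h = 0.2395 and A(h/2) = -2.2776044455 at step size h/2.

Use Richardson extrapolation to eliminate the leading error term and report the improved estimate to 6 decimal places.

-2.355460

r = 2: numerator weight 4, denominator 3.
2^2*A(h/2) = -9.1104177820; minus A(h) gives -7.0663795407.
Extrapolated: (-7.0663795407) / 3 = -2.3554598469
Correction |R − A(h/2)| = 7.786e-02; gap |A(h/2) − A(h)| = 2.336e-01.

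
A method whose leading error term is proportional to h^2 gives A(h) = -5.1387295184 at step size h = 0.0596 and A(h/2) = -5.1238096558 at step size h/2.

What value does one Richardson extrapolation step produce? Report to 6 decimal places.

-5.118836

With r = 2 the leading error scales as h^2, so the weight is 2^2 = 4.
Weighted: (-20.4952386232) − (-5.1387295184) = -15.3565091048
(-15.3565091048) ÷ 3 = -5.1188363683
Gap between inputs: 1.492e-02; correction applied: +0.0049732875.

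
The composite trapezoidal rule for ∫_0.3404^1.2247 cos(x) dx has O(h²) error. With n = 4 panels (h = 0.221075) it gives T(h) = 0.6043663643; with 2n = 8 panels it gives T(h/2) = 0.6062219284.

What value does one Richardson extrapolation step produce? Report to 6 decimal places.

0.606840

r = 2: numerator weight 4, denominator 3.
A(h/2) − A(h) = 0.6062219284 − 0.6043663643 = 0.0018555641
Correction (A(h/2) − A(h))/(4 − 1) = 0.0018555641/3 = 0.0006185214
R = 0.6062219284 + 0.0006185214 = 0.6068404498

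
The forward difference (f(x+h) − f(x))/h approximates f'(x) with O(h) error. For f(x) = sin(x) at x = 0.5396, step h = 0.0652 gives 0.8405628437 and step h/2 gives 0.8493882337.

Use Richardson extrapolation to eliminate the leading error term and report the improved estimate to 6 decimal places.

The method has order 1: 2^1 = 2.
Top: 2(0.8493882337) − (0.8405628437) = 0.8582136237
Denominator 2 − 1 = 1.
(2×0.8493882337 − 0.8405628437)/(2 − 1) = 0.8582136237

0.858214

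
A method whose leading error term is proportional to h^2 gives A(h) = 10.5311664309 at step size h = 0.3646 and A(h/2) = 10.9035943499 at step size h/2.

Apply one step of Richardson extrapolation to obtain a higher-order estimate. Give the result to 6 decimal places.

11.027737

Error is O(h^2); halving h shrinks it by 2^2 = 4.
Weighted: 43.6143773996 − 10.5311664309 = 33.0832109687
Denominator 4 − 1 = 3.
Result: 11.0277369896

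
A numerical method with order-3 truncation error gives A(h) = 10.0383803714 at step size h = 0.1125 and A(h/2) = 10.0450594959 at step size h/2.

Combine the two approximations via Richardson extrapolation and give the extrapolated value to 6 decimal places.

The method has order 3: 2^3 = 8.
Numerator 8*A(h/2) − A(h) = 8*10.0450594959 − 10.0383803714 = 70.3220955958
Divide by 2^3 − 1 = 7.
R = 70.3220955958/7 = 10.0460136565
Gap between inputs: 6.679e-03; correction applied: +0.0009541606.

10.046014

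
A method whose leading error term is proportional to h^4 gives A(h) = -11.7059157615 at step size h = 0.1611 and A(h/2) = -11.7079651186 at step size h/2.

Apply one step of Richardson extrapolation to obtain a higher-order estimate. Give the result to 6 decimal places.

-11.708102

Order 4 gives 2^r = 16 and 2^r − 1 = 15.
2^4 × A(h/2) = -187.3274418976; minus A(h) gives -175.6215261361.
Divide by 2^4 − 1 = 15.
Result: -11.7081017424
Gap between inputs: 2.049e-03; correction applied: −0.0001366238.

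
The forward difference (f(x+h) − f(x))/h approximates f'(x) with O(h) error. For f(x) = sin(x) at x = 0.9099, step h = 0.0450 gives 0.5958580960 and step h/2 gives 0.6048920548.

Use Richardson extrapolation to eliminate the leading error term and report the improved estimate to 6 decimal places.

0.613926

Method order is 1; weight 2^1 = 2.
2×0.6048920548 − 0.5958580960 = 0.6139260136
Denominator 2 − 1 = 1.
Result: 0.6139260136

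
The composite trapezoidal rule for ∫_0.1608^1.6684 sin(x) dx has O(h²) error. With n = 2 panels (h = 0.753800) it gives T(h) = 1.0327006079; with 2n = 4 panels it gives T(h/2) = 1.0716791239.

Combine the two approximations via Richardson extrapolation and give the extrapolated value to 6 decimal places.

1.084672

Order 2 gives 2^r = 4 and 2^r − 1 = 3.
Top: 4(1.0716791239) − (1.0327006079) = 3.2540158877
Denominator 4 − 1 = 3.
Extrapolated: 3.2540158877 / 3 = 1.0846719626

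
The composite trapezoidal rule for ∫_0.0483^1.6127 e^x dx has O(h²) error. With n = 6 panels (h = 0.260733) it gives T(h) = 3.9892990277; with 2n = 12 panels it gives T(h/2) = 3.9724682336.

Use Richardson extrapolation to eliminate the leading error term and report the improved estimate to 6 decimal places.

Leading term ∝ h^2; use weight 4 = 2^2.
A(h/2) − A(h) = 3.9724682336 − 3.9892990277 = -0.0168307941
Correction (A(h/2) − A(h))/(4 − 1) = (-0.0168307941)/3 = -0.0056102647
R = 3.9724682336 − 0.0056102647 = 3.9668579689

3.966858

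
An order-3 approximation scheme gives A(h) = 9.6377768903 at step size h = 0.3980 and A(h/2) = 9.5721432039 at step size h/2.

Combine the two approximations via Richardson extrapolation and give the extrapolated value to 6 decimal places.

9.562767

Order 3 gives 2^r = 8 and 2^r − 1 = 7.
A(h/2) − A(h) = 9.5721432039 − 9.6377768903 = -0.0656336864
Correction (A(h/2) − A(h))/(8 − 1) = (-0.0656336864)/7 = -0.0093762409
R = 9.5721432039 − 0.0093762409 = 9.5627669630
Correction |R − A(h/2)| = 9.376e-03; gap |A(h/2) − A(h)| = 6.563e-02.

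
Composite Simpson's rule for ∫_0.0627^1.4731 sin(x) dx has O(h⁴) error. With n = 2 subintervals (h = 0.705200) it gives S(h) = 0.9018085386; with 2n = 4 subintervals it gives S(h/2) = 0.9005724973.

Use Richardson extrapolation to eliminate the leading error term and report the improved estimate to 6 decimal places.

0.900490

Leading term ∝ h^4; use weight 16 = 2^4.
2^4·A(h/2) = 14.4091599568; minus A(h) gives 13.5073514182.
(16·0.9005724973 − 0.9018085386)/(16 − 1) = 0.9004900945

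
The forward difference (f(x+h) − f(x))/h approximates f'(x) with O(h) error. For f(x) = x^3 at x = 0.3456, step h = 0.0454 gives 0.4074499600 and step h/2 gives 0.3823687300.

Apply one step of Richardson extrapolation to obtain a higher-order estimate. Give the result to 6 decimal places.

With r = 1 the leading error scales as h^1, so the weight is 2^1 = 2.
Difference of the inputs: 0.3823687300 − 0.4074499600 = -0.0250812300
Correction (A(h/2) − A(h))/(2 − 1) = (-0.0250812300)/1 = -0.0250812300
R = 0.3823687300 − 0.0250812300 = 0.3572875000

0.357287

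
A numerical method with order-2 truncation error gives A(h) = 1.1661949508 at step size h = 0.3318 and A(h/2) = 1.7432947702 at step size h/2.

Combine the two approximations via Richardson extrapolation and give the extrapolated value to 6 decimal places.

Error is O(h^2); halving h shrinks it by 2^2 = 4.
4·1.7432947702 = 6.9731790808; subtract 1.1661949508 → 5.8069841300
Divide by 2^2 − 1 = 3.
5.8069841300 ÷ 3 = 1.9356613767
Shift from A(h/2): +0.1923666065.

1.935661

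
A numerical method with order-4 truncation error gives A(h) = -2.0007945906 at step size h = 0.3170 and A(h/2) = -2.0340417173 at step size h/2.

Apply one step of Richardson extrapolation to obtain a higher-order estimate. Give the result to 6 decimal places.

-2.036258

r = 4, so 2^r = 16.
Numerator 16·A(h/2) − A(h) = 16·(-2.0340417173) − (-2.0007945906) = -30.5438728862
R = (-30.5438728862)/15 = -2.0362581924
Gap between inputs: 3.325e-02; correction applied: −0.0022164751.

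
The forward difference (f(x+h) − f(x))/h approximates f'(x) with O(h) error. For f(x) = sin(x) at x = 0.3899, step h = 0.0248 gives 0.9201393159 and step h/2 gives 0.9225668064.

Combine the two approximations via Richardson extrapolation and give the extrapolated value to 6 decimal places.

0.924994

Leading term ∝ h^1; use weight 2 = 2^1.
Numerator 2*A(h/2) − A(h) = 2*0.9225668064 − 0.9201393159 = 0.9249942969
(2*0.9225668064 − 0.9201393159)/(2 − 1) = 0.9249942969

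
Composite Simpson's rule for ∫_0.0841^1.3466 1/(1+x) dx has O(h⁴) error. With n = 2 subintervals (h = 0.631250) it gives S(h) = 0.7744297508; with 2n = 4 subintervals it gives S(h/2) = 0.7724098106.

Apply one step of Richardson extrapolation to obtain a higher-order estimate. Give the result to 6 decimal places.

r = 4: numerator weight 16, denominator 15.
Weighted: 12.3585569696 − 0.7744297508 = 11.5841272188
Divide by 2^4 − 1 = 15.
11.5841272188 ÷ 15 = 0.7722751479

0.772275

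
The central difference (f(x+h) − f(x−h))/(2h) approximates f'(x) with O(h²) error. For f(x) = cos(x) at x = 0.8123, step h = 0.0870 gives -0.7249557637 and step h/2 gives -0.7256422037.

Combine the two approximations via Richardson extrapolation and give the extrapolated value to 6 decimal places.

-0.725871

The method has order 2: 2^2 = 4.
A(h/2) − A(h) = -0.7256422037 − (-0.7249557637) = -0.0006864400
Correction (A(h/2) − A(h))/(4 − 1) = (-0.0006864400)/3 = -0.0002288133
R = A(h/2) + (A(h/2) − A(h))/3 = -0.7256422037 − 0.0002288133 = -0.7258710170
Gap between inputs: 6.864e-04; correction applied: −0.0002288133.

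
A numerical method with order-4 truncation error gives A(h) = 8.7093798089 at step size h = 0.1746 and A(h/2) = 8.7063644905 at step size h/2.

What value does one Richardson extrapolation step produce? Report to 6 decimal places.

The method has order 4: 2^4 = 16.
A(h/2) − A(h) = 8.7063644905 − 8.7093798089 = -0.0030153184
Divide by 2^4 − 1 = 15: (-0.0030153184)/15 = -0.0002010212
R = 8.7063644905 − 0.0002010212 = 8.7061634693
Gap between inputs: 3.015e-03; correction applied: −0.0002010212.

8.706163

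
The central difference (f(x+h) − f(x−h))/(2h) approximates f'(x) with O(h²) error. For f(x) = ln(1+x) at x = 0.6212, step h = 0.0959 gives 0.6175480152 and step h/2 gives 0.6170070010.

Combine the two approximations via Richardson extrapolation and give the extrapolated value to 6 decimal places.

Order 2 gives 2^r = 4 and 2^r − 1 = 3.
Top: 4(0.6170070010) − (0.6175480152) = 1.8504799888
Extrapolated: 1.8504799888 / 3 = 0.6168266629
Gap between inputs: 5.410e-04; correction applied: −0.0001803381.

0.616827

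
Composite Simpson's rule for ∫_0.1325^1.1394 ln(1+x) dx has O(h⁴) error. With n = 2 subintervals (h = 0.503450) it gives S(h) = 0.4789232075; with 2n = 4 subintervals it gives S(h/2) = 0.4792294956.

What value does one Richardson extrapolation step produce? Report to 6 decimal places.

0.479250

Method order is 4; weight 2^4 = 16.
16 × 0.4792294956 − 0.4789232075 = 7.1887487221
(16 × 0.4792294956 − 0.4789232075)/(16 − 1) = 0.4792499148
Shift from A(h/2): +0.0000204192.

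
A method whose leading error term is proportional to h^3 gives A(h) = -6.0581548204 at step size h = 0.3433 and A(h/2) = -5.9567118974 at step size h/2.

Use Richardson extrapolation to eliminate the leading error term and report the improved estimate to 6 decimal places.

With r = 3 the leading error scales as h^3, so the weight is 2^3 = 8.
8·(-5.9567118974) = -47.6536951792; (-47.6536951792) − (-6.0581548204) = -41.5955403588
Divide by 2^3 − 1 = 7.
Result: -5.9422200513
Correction |R − A(h/2)| = 1.449e-02; gap |A(h/2) − A(h)| = 1.014e-01.

-5.942220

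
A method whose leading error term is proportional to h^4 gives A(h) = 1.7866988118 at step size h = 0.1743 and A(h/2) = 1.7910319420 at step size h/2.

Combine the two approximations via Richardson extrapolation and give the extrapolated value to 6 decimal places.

The method has order 4: 2^4 = 16.
Difference of the inputs: 1.7910319420 − 1.7866988118 = 0.0043331302
Correction (A(h/2) − A(h))/(16 − 1) = 0.0043331302/15 = 0.0002888753
R = 1.7910319420 + 0.0002888753 = 1.7913208173

1.791321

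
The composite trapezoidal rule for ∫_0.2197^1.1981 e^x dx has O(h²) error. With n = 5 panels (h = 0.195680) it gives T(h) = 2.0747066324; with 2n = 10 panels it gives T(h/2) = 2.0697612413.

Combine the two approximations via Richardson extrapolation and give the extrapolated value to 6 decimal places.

The method has order 2: 2^2 = 4.
Top: 4(2.0697612413) − (2.0747066324) = 6.2043383328
6.2043383328 ÷ 3 = 2.0681127776
Correction |R − A(h/2)| = 1.648e-03; gap |A(h/2) − A(h)| = 4.945e-03.

2.068113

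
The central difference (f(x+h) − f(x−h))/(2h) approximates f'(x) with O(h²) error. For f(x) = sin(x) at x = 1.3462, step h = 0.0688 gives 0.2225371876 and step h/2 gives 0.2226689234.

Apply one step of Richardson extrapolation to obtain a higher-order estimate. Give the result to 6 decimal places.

0.222713

Error is O(h^2); halving h shrinks it by 2^2 = 4.
4 × 0.2226689234 = 0.8906756936; 0.8906756936 − 0.2225371876 = 0.6681385060
0.6681385060 ÷ 3 = 0.2227128353
Gap between inputs: 1.317e-04; correction applied: +0.0000439119.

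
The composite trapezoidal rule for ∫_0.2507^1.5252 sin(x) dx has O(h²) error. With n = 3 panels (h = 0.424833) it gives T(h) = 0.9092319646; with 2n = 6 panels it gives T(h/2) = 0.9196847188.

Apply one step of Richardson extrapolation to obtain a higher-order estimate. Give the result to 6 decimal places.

0.923169

r = 2, so 2^r = 4.
2^2·A(h/2) = 3.6787388752; minus A(h) gives 2.7695069106.
Denominator 4 − 1 = 3.
2.7695069106 ÷ 3 = 0.9231689702
Shift from A(h/2): +0.0034842514.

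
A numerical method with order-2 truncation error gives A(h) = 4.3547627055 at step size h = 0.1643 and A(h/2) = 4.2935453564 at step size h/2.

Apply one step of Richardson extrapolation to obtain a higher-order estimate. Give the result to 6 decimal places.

r = 2: numerator weight 4, denominator 3.
2^2*A(h/2) = 17.1741814256; minus A(h) gives 12.8194187201.
R = 12.8194187201/3 = 4.2731395734
Shift from A(h/2): −0.0204057830.

4.273140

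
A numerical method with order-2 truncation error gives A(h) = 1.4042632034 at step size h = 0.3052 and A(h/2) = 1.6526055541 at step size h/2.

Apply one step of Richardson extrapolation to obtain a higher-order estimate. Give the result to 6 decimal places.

Method order is 2; weight 2^2 = 4.
Numerator 4·A(h/2) − A(h) = 4·1.6526055541 − 1.4042632034 = 5.2061590130
Denominator 4 − 1 = 3.
Result: 1.7353863377

1.735386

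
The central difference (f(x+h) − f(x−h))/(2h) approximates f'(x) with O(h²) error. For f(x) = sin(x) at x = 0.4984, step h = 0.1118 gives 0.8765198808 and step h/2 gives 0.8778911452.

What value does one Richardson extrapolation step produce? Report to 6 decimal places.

0.878348

The method has order 2: 2^2 = 4.
Difference of the inputs: 0.8778911452 − 0.8765198808 = 0.0013712644
Divide by 2^2 − 1 = 3: 0.0013712644/3 = 0.0004570881
R = 0.8778911452 + 0.0004570881 = 0.8783482333
Gap between inputs: 1.371e-03; correction applied: +0.0004570881.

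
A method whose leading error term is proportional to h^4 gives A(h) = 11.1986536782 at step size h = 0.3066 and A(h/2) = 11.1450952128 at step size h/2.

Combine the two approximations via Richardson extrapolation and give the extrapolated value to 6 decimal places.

11.141525

r = 4, so 2^r = 16.
A(h/2) − A(h) = 11.1450952128 − 11.1986536782 = -0.0535584654
Divide by 2^4 − 1 = 15: (-0.0535584654)/15 = -0.0035705644
R = A(h/2) + (A(h/2) − A(h))/15 = 11.1450952128 − 0.0035705644 = 11.1415246484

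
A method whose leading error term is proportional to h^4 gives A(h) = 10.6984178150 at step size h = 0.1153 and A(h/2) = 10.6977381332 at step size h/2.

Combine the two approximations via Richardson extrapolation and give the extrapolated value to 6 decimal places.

10.697693

The method has order 4: 2^4 = 16.
16*10.6977381332 − 10.6984178150 = 160.4653923162
R = 160.4653923162/15 = 10.6976928211
Shift from A(h/2): −0.0000453121.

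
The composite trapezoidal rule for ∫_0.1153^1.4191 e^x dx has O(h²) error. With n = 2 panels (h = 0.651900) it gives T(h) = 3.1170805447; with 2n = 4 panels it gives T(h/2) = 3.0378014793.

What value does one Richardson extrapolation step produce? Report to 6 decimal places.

3.011375

r = 2: numerator weight 4, denominator 3.
4·3.0378014793 = 12.1512059172; subtract 3.1170805447 → 9.0341253725
Denominator 4 − 1 = 3.
Result: 3.0113751242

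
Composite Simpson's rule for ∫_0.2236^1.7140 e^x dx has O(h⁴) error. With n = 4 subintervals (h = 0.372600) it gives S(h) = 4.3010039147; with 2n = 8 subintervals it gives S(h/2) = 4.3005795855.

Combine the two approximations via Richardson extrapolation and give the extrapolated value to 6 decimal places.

4.300551

Order 4 gives 2^r = 16 and 2^r − 1 = 15.
A(h/2) − A(h) = 4.3005795855 − 4.3010039147 = -0.0004243292
Divide by 2^4 − 1 = 15: (-0.0004243292)/15 = -0.0000282886
R = 4.3005795855 − 0.0000282886 = 4.3005512969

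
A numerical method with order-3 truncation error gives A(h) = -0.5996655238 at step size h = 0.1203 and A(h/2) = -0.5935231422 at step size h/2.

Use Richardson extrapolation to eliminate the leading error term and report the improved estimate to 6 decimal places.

-0.592646

r = 3, so 2^r = 8.
Top: 8(-0.5935231422) − (-0.5996655238) = -4.1485196138
Divide by 2^3 − 1 = 7.
So the Richardson estimate is -0.5926456591.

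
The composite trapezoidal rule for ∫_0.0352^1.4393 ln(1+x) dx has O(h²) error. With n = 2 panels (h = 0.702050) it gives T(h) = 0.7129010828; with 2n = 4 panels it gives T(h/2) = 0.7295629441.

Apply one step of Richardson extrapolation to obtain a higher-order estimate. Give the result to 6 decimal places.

0.735117

Leading term ∝ h^2; use weight 4 = 2^2.
4 × 0.7295629441 = 2.9182517764; subtract 0.7129010828 → 2.2053506936
Denominator 4 − 1 = 3.
2.2053506936 ÷ 3 = 0.7351168979
Correction |R − A(h/2)| = 5.554e-03; gap |A(h/2) − A(h)| = 1.666e-02.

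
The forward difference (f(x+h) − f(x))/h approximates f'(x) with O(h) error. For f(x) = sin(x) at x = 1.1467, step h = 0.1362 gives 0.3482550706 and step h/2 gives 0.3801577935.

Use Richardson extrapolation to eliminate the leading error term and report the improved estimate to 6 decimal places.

Method order is 1; weight 2^1 = 2.
2·0.3801577935 − 0.3482550706 = 0.4120605164
Extrapolated: 0.4120605164 / 1 = 0.4120605164
Gap between inputs: 3.190e-02; correction applied: +0.0319027229.

0.412061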